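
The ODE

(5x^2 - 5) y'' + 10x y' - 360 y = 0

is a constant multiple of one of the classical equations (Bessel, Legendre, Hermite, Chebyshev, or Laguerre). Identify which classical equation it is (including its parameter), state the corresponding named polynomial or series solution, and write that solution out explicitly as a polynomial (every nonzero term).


All three coefficients share the factor -5; dividing through by -5 gives  (1 - x^2) y'' - 2x y' + 72 y = 0.
This matches the Legendre equation (1 - x^2) y'' - 2x y' + n(n+1) y = 0 (note the -2x y' term) with n(n+1) = 72, so n = 8; the polynomial solution is P_8(x).
With y = sum_k a_k x^k, matching x^k gives (k+2)(k+1) a_{k+2} = [k(k+1) - n(n+1)] a_k = (k - 8)(k + 9) a_k. The right side vanishes at k = 8, so the series with the parity of 8 terminates at degree 8.
Standard normalization (P_n(1) = 1): leading coefficient (2n)!/(2^n (n!)^2) = 20922789888000/(256*1625702400) = 6435/128, so a_8 = 6435/128. Work downward with a_k = (k+1)(k+2) a_{k+2} / ((k - 8)(k + 9)):
  a_6 = (7)(8)(6435/128) / ((6 - 8)(6 + 9)) = (45045/16)/(-30) = -3003/32
  a_4 = (5)(6)(-3003/32) / ((4 - 8)(4 + 9)) = (-45045/16)/(-52) = 3465/64
  a_2 = (3)(4)(3465/64) / ((2 - 8)(2 + 9)) = (10395/16)/(-66) = -315/32
  a_0 = (1)(2)(-315/32) / ((0 - 8)(0 + 9)) = (-315/16)/(-72) = 35/128
Hence P_8(x) = 6435 x^8/128 - 3003 x^6/32 + 3465 x^4/64 - 315 x^2/32 + 35/128.

P_8(x); series = 6435 x^8/128 - 3003 x^6/32 + 3465 x^4/64 - 315 x^2/32 + 35/128


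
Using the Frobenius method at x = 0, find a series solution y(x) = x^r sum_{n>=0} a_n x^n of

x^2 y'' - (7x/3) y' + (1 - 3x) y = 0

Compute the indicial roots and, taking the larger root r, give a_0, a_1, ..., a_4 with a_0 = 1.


Write in Frobenius form y'' + (p(x)/x) y' + (q(x)/x^2) y = 0:
  p(x) = -7/3,  q(x) = 1 - 3x.
Indicial equation: r(r-1) + (-7/3) r + (1) = 0 -> roots r_1 = 3, r_2 = 1/3.
Take r = r_1 = 3. Let y(x) = x^r sum_{n>=0} a_n x^n with a_0 = 1.
Substitute y = x^r sum a_n x^n and match x^{r+n}. The recurrence is
  D(n) a_n - 3 a_{n-1} = 0,  where D(n) = (r+n)(r+n-1) + (-7/3)(r+n) + (1).
  a_n = 3 / D(n) * a_{n-1}.
Since the indicial polynomial factors as (r - r_1)(r - r_2), D(n) = (r_1 + n - r_1)(r_1 + n - r_2) = n(n + 8/3).
Evaluating step by step (a_0 = 1):
  n = 1: D(1) = 1(1 + 8/3) = 11/3; numerator = 3(1) = 3; a_1 = (3)/(11/3) = 9/11
  n = 2: D(2) = 2(2 + 8/3) = 28/3; numerator = 3(9/11) = 27/11; a_2 = (27/11)/(28/3) = 81/308
  n = 3: D(3) = 3(3 + 8/3) = 17; numerator = 3(81/308) = 243/308; a_3 = (243/308)/(17) = 243/5236
  n = 4: D(4) = 4(4 + 8/3) = 80/3; numerator = 3(243/5236) = 729/5236; a_4 = (729/5236)/(80/3) = 2187/418880

r = 3; a_0 = 1; a_1 = 9/11; a_2 = 81/308; a_3 = 243/5236; a_4 = 2187/418880


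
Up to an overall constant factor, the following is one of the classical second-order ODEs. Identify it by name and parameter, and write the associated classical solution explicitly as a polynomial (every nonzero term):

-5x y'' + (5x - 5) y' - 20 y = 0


All three coefficients share the factor -5; dividing through by -5 gives  x y'' + (1 - x) y' + 4 y = 0.
This matches the Laguerre equation x y'' + (1 - x) y' + n y = 0 with n = 4; the polynomial solution is L_4(x).
With y = sum_k a_k x^k, matching x^k gives (k+1)k a_{k+1} + (k+1) a_{k+1} - k a_k + n a_k = 0, i.e. (k+1)^2 a_{k+1} = (k - n) a_k = (k - 4) a_k. The right side vanishes at k = 4, so the series terminates at degree 4.
Standard normalization L_n(0) = 1 gives a_0 = 1. Work upward with a_{k+1} = (k - 4) a_k / (k+1)^2:
  a_1 = (0 - 4)(1) / 1^2 = -4/1 = -4
  a_2 = (1 - 4)(-4) / 2^2 = 12/4 = 3
  a_3 = (2 - 4)(3) / 3^2 = -6/9 = -2/3
  a_4 = (3 - 4)(-2/3) / 4^2 = (2/3)/16 = 1/24
Hence L_4(x) = x^4/24 - 2 x^3/3 + 3 x^2 - 4 x + 1.

L_4(x); series = x^4/24 - 2 x^3/3 + 3 x^2 - 4 x + 1


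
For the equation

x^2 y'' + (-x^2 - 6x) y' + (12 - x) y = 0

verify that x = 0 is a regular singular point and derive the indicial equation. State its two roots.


Divide by x^2 to reach normal form y'' + P_1(x) y' + P_2(x) y = 0 with P_1(x) = -1 - 6/x and P_2(x) = -1/x + 12/x^2.
x = 0 is a singular point because the y'-coefficient -1 - 6/x has a pole at x = 0 and the y-coefficient -1/x + 12/x^2 has a pole at x = 0.
It is a regular singular point because x P_1(x) = p(x) = -x - 6 and x^2 P_2(x) = q(x) = 12 - x are polynomials, hence analytic at x = 0.
p(0) = -6,  q(0) = 12.
Indicial equation: r(r-1) + p(0) r + q(0) = 0, i.e. r^2 + (p(0) - 1) r + q(0) = 0, i.e. r^2 - 7 r + 12 = 0.
Discriminant: (-7)^2 - 4(12) = 1, so r = (7 ± 1)/2.
Solving: r_1 = 4, r_2 = 3.

indicial: r^2 - 7 r + 12 = 0; roots r_1 = 4, r_2 = 3


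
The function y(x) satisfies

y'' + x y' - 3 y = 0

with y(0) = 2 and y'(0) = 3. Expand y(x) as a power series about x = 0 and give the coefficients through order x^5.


Ansatz: y(x) = sum_{n>=0} a_n x^n, so y'(x) = sum_{n>=1} n a_n x^(n-1) and y''(x) = sum_{n>=2} n(n-1) a_n x^(n-2).
Substitute into P(x) y'' + Q(x) y' + R(x) y = 0 with P(x) = 1, Q(x) = x, R(x) = -3, and match powers of x.
Initial conditions: a_0 = 2, a_1 = 3.
Setting the coefficient of each power of x to zero and solving order by order (substituting the coefficients already found):
  x^0: 2 a_2 - 3 a_0 = 0  ->  2 a_2 = 3 a_0 = 6  ->  a_2 = 3
  x^1: 6 a_3 - 2 a_1 = 0  ->  6 a_3 = 2 a_1 = 6  ->  a_3 = 1
  x^2: 12 a_4 - a_2 = 0  ->  12 a_4 = a_2 = 3  ->  a_4 = 1/4
  x^3: 20 a_5 = 0  ->  a_5 = 0
Truncated series: y(x) = 2 + 3 x + 3 x^2 + x^3 + (1/4) x^4 + O(x^6).

a_0 = 2; a_1 = 3; a_2 = 3; a_3 = 1; a_4 = 1/4; a_5 = 0


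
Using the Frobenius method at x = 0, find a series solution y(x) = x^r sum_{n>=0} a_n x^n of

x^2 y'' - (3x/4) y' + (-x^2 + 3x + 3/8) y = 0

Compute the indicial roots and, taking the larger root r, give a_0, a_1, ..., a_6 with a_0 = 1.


Write in Frobenius form y'' + (p(x)/x) y' + (q(x)/x^2) y = 0:
  p(x) = -3/4,  q(x) = -x^2 + 3x + 3/8.
Indicial equation: r(r-1) + (-3/4) r + (3/8) = 0 -> roots r_1 = 3/2, r_2 = 1/4.
Take r = r_1 = 3/2. Let y(x) = x^r sum_{n>=0} a_n x^n with a_0 = 1.
Substitute y = x^r sum a_n x^n and match x^{r+n}. The recurrence is
  D(n) a_n + 3 a_{n-1} - 1 a_{n-2} = 0,  where D(n) = (r+n)(r+n-1) + (-3/4)(r+n) + (3/8).
  a_n = [-3 a_{n-1} + 1 a_{n-2}] / D(n).
Since the indicial polynomial factors as (r - r_1)(r - r_2), D(n) = (r_1 + n - r_1)(r_1 + n - r_2) = n(n + 5/4).
Evaluating step by step (a_0 = 1):
  n = 1: D(1) = 1(1 + 5/4) = 9/4; numerator = -3(1) = -3; a_1 = (-3)/(9/4) = -4/3
  n = 2: D(2) = 2(2 + 5/4) = 13/2; numerator = -3(-4/3) + 1(1) = 5; a_2 = (5)/(13/2) = 10/13
  n = 3: D(3) = 3(3 + 5/4) = 51/4; numerator = -3(10/13) + 1(-4/3) = -142/39; a_3 = (-142/39)/(51/4) = -568/1989
  n = 4: D(4) = 4(4 + 5/4) = 21; numerator = -3(-568/1989) + 1(10/13) = 1078/663; a_4 = (1078/663)/(21) = 154/1989
  n = 5: D(5) = 5(5 + 5/4) = 125/4; numerator = -3(154/1989) + 1(-568/1989) = -1030/1989; a_5 = (-1030/1989)/(125/4) = -824/49725
  n = 6: D(6) = 6(6 + 5/4) = 87/2; numerator = -3(-824/49725) + 1(154/1989) = 6322/49725; a_6 = (6322/49725)/(87/2) = 436/149175

r = 3/2; a_0 = 1; a_1 = -4/3; a_2 = 10/13; a_3 = -568/1989; a_4 = 154/1989; a_5 = -824/49725; a_6 = 436/149175


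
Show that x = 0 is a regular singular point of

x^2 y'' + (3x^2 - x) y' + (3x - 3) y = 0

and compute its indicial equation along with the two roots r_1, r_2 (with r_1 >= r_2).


Divide by x^2 to reach normal form y'' + P_1(x) y' + P_2(x) y = 0 with P_1(x) = 3 - 1/x and P_2(x) = 3/x - 3/x^2.
x = 0 is a singular point because the y'-coefficient 3 - 1/x has a pole at x = 0 and the y-coefficient 3/x - 3/x^2 has a pole at x = 0.
It is a regular singular point because x P_1(x) = p(x) = 3x - 1 and x^2 P_2(x) = q(x) = 3x - 3 are polynomials, hence analytic at x = 0.
p(0) = -1,  q(0) = -3.
Indicial equation: r(r-1) + p(0) r + q(0) = 0, i.e. r^2 + (p(0) - 1) r + q(0) = 0, i.e. r^2 - 2 r - 3 = 0.
Discriminant: (-2)^2 - 4(-3) = 16, so r = (2 ± 4)/2.
Solving: r_1 = 3, r_2 = -1.

indicial: r^2 - 2 r - 3 = 0; roots r_1 = 3, r_2 = -1


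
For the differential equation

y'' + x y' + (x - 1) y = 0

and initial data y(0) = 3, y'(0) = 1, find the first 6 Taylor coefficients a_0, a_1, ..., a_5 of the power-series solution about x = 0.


Ansatz: y(x) = sum_{n>=0} a_n x^n, so y'(x) = sum_{n>=1} n a_n x^(n-1) and y''(x) = sum_{n>=2} n(n-1) a_n x^(n-2).
Substitute into P(x) y'' + Q(x) y' + R(x) y = 0 with P(x) = 1, Q(x) = x, R(x) = x - 1, and match powers of x.
Initial conditions: a_0 = 3, a_1 = 1.
Setting the coefficient of each power of x to zero and solving order by order (substituting the coefficients already found):
  x^0: 2 a_2 - a_0 = 0  ->  2 a_2 = a_0 = 3  ->  a_2 = 3/2
  x^1: 6 a_3 + a_0 = 0  ->  6 a_3 = -a_0 = -3  ->  a_3 = -1/2
  x^2: 12 a_4 + a_2 + a_1 = 0  ->  12 a_4 = -a_2 - a_1 = -5/2  ->  a_4 = -5/24
  x^3: 20 a_5 + 2 a_3 + a_2 = 0  ->  20 a_5 = -2 a_3 - a_2 = -1/2  ->  a_5 = -1/40
Truncated series: y(x) = 3 + x + (3/2) x^2 - (1/2) x^3 - (5/24) x^4 - (1/40) x^5 + O(x^6).

a_0 = 3; a_1 = 1; a_2 = 3/2; a_3 = -1/2; a_4 = -5/24; a_5 = -1/40


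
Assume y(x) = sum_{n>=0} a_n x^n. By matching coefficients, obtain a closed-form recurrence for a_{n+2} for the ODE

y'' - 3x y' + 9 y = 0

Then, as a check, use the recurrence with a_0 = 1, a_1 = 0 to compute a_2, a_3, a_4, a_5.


Substitute y = sum_n a_n x^n.
y''(x) has coefficient (n+2)(n+1) a_{n+2} at x^n;
-3 x y'(x) has coefficient -3 n a_n at x^n (shift);
9 y(x) has coefficient 9 a_n at x^n.
Matching x^n: (n+2)(n+1) a_{n+2} + (-3n + 9) a_n = 0.
Thus a_{n+2} = (3n - 9) / ((n+1)(n+2)) * a_n.

Check with a_0 = 1, a_1 = 0 (apply the recurrence for n = 0, 1, 2, 3): a_0 = 1, a_1 = 0, a_2 = -9/2, a_3 = 0, a_4 = 9/8, a_5 = 0.

a_(n+2) = (3n - 9) / ((n+1)(n+2)) * a_n; check: a_0 = 1, a_1 = 0, a_2 = -9/2, a_3 = 0, a_4 = 9/8, a_5 = 0


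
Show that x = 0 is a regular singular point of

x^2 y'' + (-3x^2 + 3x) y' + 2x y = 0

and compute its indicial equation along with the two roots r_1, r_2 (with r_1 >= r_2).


Divide by x^2 to reach normal form y'' + P_1(x) y' + P_2(x) y = 0 with P_1(x) = -3 + 3/x and P_2(x) = 2/x.
x = 0 is a singular point because the y'-coefficient -3 + 3/x has a pole at x = 0 and the y-coefficient 2/x has a pole at x = 0.
It is a regular singular point because x P_1(x) = p(x) = 3 - 3x and x^2 P_2(x) = q(x) = 2x are polynomials, hence analytic at x = 0.
p(0) = 3,  q(0) = 0.
Indicial equation: r(r-1) + p(0) r + q(0) = 0, i.e. r^2 + (p(0) - 1) r + q(0) = 0, i.e. r^2 + 2 r = 0.
Discriminant: (2)^2 - 4(0) = 4, so r = (-2 ± 2)/2.
Solving: r_1 = 0, r_2 = -2.

indicial: r^2 + 2 r = 0; roots r_1 = 0, r_2 = -2


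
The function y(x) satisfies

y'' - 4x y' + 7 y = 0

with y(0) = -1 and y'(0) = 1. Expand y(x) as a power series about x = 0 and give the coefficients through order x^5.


Ansatz: y(x) = sum_{n>=0} a_n x^n, so y'(x) = sum_{n>=1} n a_n x^(n-1) and y''(x) = sum_{n>=2} n(n-1) a_n x^(n-2).
Substitute into P(x) y'' + Q(x) y' + R(x) y = 0 with P(x) = 1, Q(x) = -4x, R(x) = 7, and match powers of x.
Initial conditions: a_0 = -1, a_1 = 1.
Setting the coefficient of each power of x to zero and solving order by order (substituting the coefficients already found):
  x^0: 2 a_2 + 7 a_0 = 0  ->  2 a_2 = -7 a_0 = 7  ->  a_2 = 7/2
  x^1: 6 a_3 + 3 a_1 = 0  ->  6 a_3 = -3 a_1 = -3  ->  a_3 = -1/2
  x^2: 12 a_4 - a_2 = 0  ->  12 a_4 = a_2 = 7/2  ->  a_4 = 7/24
  x^3: 20 a_5 - 5 a_3 = 0  ->  20 a_5 = 5 a_3 = -5/2  ->  a_5 = -1/8
Truncated series: y(x) = -1 + x + (7/2) x^2 - (1/2) x^3 + (7/24) x^4 - (1/8) x^5 + O(x^6).

a_0 = -1; a_1 = 1; a_2 = 7/2; a_3 = -1/2; a_4 = 7/24; a_5 = -1/8


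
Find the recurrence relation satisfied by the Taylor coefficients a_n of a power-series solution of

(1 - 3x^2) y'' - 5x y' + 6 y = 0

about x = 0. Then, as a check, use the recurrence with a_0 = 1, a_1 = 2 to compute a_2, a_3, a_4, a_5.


Substitute y = sum_n a_n x^n.
(1 - 3 x^2) y'' contributes (n+2)(n+1) a_{n+2} - 3 n(n-1) a_n at x^n.
-5 x y'(x) contributes -5 n a_n at x^n.
6 y(x) contributes 6 a_n at x^n.
Matching x^n: (n+2)(n+1) a_{n+2} + (-3 n(n-1) - 5 n + 6) a_n = 0.
Thus a_{n+2} = (3 n(n-1) + 5 n - 6) / ((n+1)(n+2)) * a_n.

Check with a_0 = 1, a_1 = 2 (apply the recurrence for n = 0, 1, 2, 3): a_0 = 1, a_1 = 2, a_2 = -3, a_3 = -1/3, a_4 = -5/2, a_5 = -9/20.

a_(n+2) = (3 n(n-1) + 5 n - 6) / ((n+1)(n+2)) * a_n; check: a_0 = 1, a_1 = 2, a_2 = -3, a_3 = -1/3, a_4 = -5/2, a_5 = -9/20


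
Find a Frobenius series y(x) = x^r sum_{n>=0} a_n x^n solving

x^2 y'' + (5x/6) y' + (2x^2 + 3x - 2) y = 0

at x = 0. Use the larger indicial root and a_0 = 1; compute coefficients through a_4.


Write in Frobenius form y'' + (p(x)/x) y' + (q(x)/x^2) y = 0:
  p(x) = 5/6,  q(x) = 2x^2 + 3x - 2.
Indicial equation: r(r-1) + (5/6) r + (-2) = 0 -> roots r_1 = 3/2, r_2 = -4/3.
Take r = r_1 = 3/2. Let y(x) = x^r sum_{n>=0} a_n x^n with a_0 = 1.
Substitute y = x^r sum a_n x^n and match x^{r+n}. The recurrence is
  D(n) a_n + 3 a_{n-1} + 2 a_{n-2} = 0,  where D(n) = (r+n)(r+n-1) + (5/6)(r+n) + (-2).
  a_n = [-3 a_{n-1} - 2 a_{n-2}] / D(n).
Since the indicial polynomial factors as (r - r_1)(r - r_2), D(n) = (r_1 + n - r_1)(r_1 + n - r_2) = n(n + 17/6).
Evaluating step by step (a_0 = 1):
  n = 1: D(1) = 1(1 + 17/6) = 23/6; numerator = -3(1) = -3; a_1 = (-3)/(23/6) = -18/23
  n = 2: D(2) = 2(2 + 17/6) = 29/3; numerator = -3(-18/23) - 2(1) = 8/23; a_2 = (8/23)/(29/3) = 24/667
  n = 3: D(3) = 3(3 + 17/6) = 35/2; numerator = -3(24/667) - 2(-18/23) = 972/667; a_3 = (972/667)/(35/2) = 1944/23345
  n = 4: D(4) = 4(4 + 17/6) = 82/3; numerator = -3(1944/23345) - 2(24/667) = -7512/23345; a_4 = (-7512/23345)/(82/3) = -11268/957145

r = 3/2; a_0 = 1; a_1 = -18/23; a_2 = 24/667; a_3 = 1944/23345; a_4 = -11268/957145


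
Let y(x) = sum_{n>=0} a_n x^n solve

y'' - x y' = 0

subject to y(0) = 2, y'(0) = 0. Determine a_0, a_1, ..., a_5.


Ansatz: y(x) = sum_{n>=0} a_n x^n, so y'(x) = sum_{n>=1} n a_n x^(n-1) and y''(x) = sum_{n>=2} n(n-1) a_n x^(n-2).
Substitute into P(x) y'' + Q(x) y' + R(x) y = 0 with P(x) = 1, Q(x) = -x, R(x) = 0, and match powers of x.
Initial conditions: a_0 = 2, a_1 = 0.
Setting the coefficient of each power of x to zero and solving order by order (substituting the coefficients already found):
  x^0: 2 a_2 = 0  ->  a_2 = 0
  x^1: 6 a_3 - a_1 = 0  ->  6 a_3 = a_1 = 0  ->  a_3 = 0
  x^2: 12 a_4 - 2 a_2 = 0  ->  12 a_4 = 2 a_2 = 0  ->  a_4 = 0
  x^3: 20 a_5 - 3 a_3 = 0  ->  20 a_5 = 3 a_3 = 0  ->  a_5 = 0
Truncated series: y(x) = 2 + O(x^6).

a_0 = 2; a_1 = 0; a_2 = 0; a_3 = 0; a_4 = 0; a_5 = 0


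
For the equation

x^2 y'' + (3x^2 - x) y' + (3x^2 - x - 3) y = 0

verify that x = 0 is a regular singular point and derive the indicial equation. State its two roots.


Divide by x^2 to reach normal form y'' + P_1(x) y' + P_2(x) y = 0 with P_1(x) = 3 - 1/x and P_2(x) = 3 - 1/x - 3/x^2.
x = 0 is a singular point because the y'-coefficient 3 - 1/x has a pole at x = 0 and the y-coefficient 3 - 1/x - 3/x^2 has a pole at x = 0.
It is a regular singular point because x P_1(x) = p(x) = 3x - 1 and x^2 P_2(x) = q(x) = 3x^2 - x - 3 are polynomials, hence analytic at x = 0.
p(0) = -1,  q(0) = -3.
Indicial equation: r(r-1) + p(0) r + q(0) = 0, i.e. r^2 + (p(0) - 1) r + q(0) = 0, i.e. r^2 - 2 r - 3 = 0.
Discriminant: (-2)^2 - 4(-3) = 16, so r = (2 ± 4)/2.
Solving: r_1 = 3, r_2 = -1.

indicial: r^2 - 2 r - 3 = 0; roots r_1 = 3, r_2 = -1


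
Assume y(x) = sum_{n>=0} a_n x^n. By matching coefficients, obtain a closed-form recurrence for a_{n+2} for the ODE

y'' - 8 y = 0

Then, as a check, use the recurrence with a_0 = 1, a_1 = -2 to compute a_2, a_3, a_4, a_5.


Substitute y = sum_n a_n x^n into y'' + (const) y = 0.
y''(x) = sum_{n>=0} (n+2)(n+1) a_{n+2} x^n.
The ODE becomes sum_n [(n+2)(n+1) a_{n+2} - 8 a_n] x^n = 0.
Setting each coefficient to zero gives the recurrence:
  (n+2)(n+1) a_{n+2} - 8 a_n = 0,
  a_{n+2} = 8 / ((n+1)(n+2)) a_n.

Check with a_0 = 1, a_1 = -2 (apply the recurrence for n = 0, 1, 2, 3): a_0 = 1, a_1 = -2, a_2 = 4, a_3 = -8/3, a_4 = 8/3, a_5 = -16/15.

a_{n+2} = 8/((n+1)(n+2)) * a_n; check: a_0 = 1, a_1 = -2, a_2 = 4, a_3 = -8/3, a_4 = 8/3, a_5 = -16/15


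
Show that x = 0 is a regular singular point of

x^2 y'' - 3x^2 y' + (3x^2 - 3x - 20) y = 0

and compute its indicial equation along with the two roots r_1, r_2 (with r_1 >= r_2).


Divide by x^2 to reach normal form y'' + P_1(x) y' + P_2(x) y = 0 with P_1(x) = -3 and P_2(x) = 3 - 3/x - 20/x^2.
x = 0 is a singular point because the y-coefficient 3 - 3/x - 20/x^2 has a pole at x = 0.
It is a regular singular point because x P_1(x) = p(x) = -3x and x^2 P_2(x) = q(x) = 3x^2 - 3x - 20 are polynomials, hence analytic at x = 0.
p(0) = 0,  q(0) = -20.
Indicial equation: r(r-1) + p(0) r + q(0) = 0, i.e. r^2 + (p(0) - 1) r + q(0) = 0, i.e. r^2 - 1 r - 20 = 0.
Discriminant: (-1)^2 - 4(-20) = 81, so r = (1 ± 9)/2.
Solving: r_1 = 5, r_2 = -4.

indicial: r^2 - 1 r - 20 = 0; roots r_1 = 5, r_2 = -4


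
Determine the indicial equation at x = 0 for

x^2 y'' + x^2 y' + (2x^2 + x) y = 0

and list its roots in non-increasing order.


Divide by x^2 to reach normal form y'' + P_1(x) y' + P_2(x) y = 0 with P_1(x) = 1 and P_2(x) = 2 + 1/x.
x = 0 is a singular point because the y-coefficient 2 + 1/x has a pole at x = 0.
It is a regular singular point because x P_1(x) = p(x) = x and x^2 P_2(x) = q(x) = 2x^2 + x are polynomials, hence analytic at x = 0.
p(0) = 0,  q(0) = 0.
Indicial equation: r(r-1) + p(0) r + q(0) = 0, i.e. r^2 + (p(0) - 1) r + q(0) = 0, i.e. r^2 - 1 r = 0.
Discriminant: (-1)^2 - 4(0) = 1, so r = (1 ± 1)/2.
Solving: r_1 = 1, r_2 = 0.

indicial: r^2 - 1 r = 0; roots r_1 = 1, r_2 = 0


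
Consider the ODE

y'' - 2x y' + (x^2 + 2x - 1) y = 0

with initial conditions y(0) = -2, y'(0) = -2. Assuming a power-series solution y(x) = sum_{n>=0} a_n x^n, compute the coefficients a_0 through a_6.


Ansatz: y(x) = sum_{n>=0} a_n x^n, so y'(x) = sum_{n>=1} n a_n x^(n-1) and y''(x) = sum_{n>=2} n(n-1) a_n x^(n-2).
Substitute into P(x) y'' + Q(x) y' + R(x) y = 0 with P(x) = 1, Q(x) = -2x, R(x) = x^2 + 2x - 1, and match powers of x.
Initial conditions: a_0 = -2, a_1 = -2.
Setting the coefficient of each power of x to zero and solving order by order (substituting the coefficients already found):
  x^0: 2 a_2 - a_0 = 0  ->  2 a_2 = a_0 = -2  ->  a_2 = -1
  x^1: 6 a_3 - 3 a_1 + 2 a_0 = 0  ->  6 a_3 = 3 a_1 - 2 a_0 = -2  ->  a_3 = -1/3
  x^2: 12 a_4 - 5 a_2 + 2 a_1 + a_0 = 0  ->  12 a_4 = 5 a_2 - 2 a_1 - a_0 = 1  ->  a_4 = 1/12
  x^3: 20 a_5 - 7 a_3 + 2 a_2 + a_1 = 0  ->  20 a_5 = 7 a_3 - 2 a_2 - a_1 = 5/3  ->  a_5 = 1/12
  x^4: 30 a_6 - 9 a_4 + 2 a_3 + a_2 = 0  ->  30 a_6 = 9 a_4 - 2 a_3 - a_2 = 29/12  ->  a_6 = 29/360
Truncated series: y(x) = -2 - 2 x - x^2 - (1/3) x^3 + (1/12) x^4 + (1/12) x^5 + (29/360) x^6 + O(x^7).

a_0 = -2; a_1 = -2; a_2 = -1; a_3 = -1/3; a_4 = 1/12; a_5 = 1/12; a_6 = 29/360


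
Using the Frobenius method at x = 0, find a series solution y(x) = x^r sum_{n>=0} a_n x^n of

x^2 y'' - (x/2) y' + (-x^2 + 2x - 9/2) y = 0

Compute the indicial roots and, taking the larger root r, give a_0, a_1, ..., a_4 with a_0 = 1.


Write in Frobenius form y'' + (p(x)/x) y' + (q(x)/x^2) y = 0:
  p(x) = -1/2,  q(x) = -x^2 + 2x - 9/2.
Indicial equation: r(r-1) + (-1/2) r + (-9/2) = 0 -> roots r_1 = 3, r_2 = -3/2.
Take r = r_1 = 3. Let y(x) = x^r sum_{n>=0} a_n x^n with a_0 = 1.
Substitute y = x^r sum a_n x^n and match x^{r+n}. The recurrence is
  D(n) a_n + 2 a_{n-1} - 1 a_{n-2} = 0,  where D(n) = (r+n)(r+n-1) + (-1/2)(r+n) + (-9/2).
  a_n = [-2 a_{n-1} + 1 a_{n-2}] / D(n).
Since the indicial polynomial factors as (r - r_1)(r - r_2), D(n) = (r_1 + n - r_1)(r_1 + n - r_2) = n(n + 9/2).
Evaluating step by step (a_0 = 1):
  n = 1: D(1) = 1(1 + 9/2) = 11/2; numerator = -2(1) = -2; a_1 = (-2)/(11/2) = -4/11
  n = 2: D(2) = 2(2 + 9/2) = 13; numerator = -2(-4/11) + 1(1) = 19/11; a_2 = (19/11)/(13) = 19/143
  n = 3: D(3) = 3(3 + 9/2) = 45/2; numerator = -2(19/143) + 1(-4/11) = -90/143; a_3 = (-90/143)/(45/2) = -4/143
  n = 4: D(4) = 4(4 + 9/2) = 34; numerator = -2(-4/143) + 1(19/143) = 27/143; a_4 = (27/143)/(34) = 27/4862

r = 3; a_0 = 1; a_1 = -4/11; a_2 = 19/143; a_3 = -4/143; a_4 = 27/4862


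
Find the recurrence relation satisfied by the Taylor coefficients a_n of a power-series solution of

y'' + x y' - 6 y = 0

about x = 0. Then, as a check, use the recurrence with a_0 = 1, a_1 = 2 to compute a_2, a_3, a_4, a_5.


Substitute y = sum_n a_n x^n.
y''(x) has coefficient (n+2)(n+1) a_{n+2} at x^n;
x y'(x) has coefficient n a_n at x^n (shift);
-6 y(x) has coefficient -6 a_n at x^n.
Matching x^n: (n+2)(n+1) a_{n+2} + (n - 6) a_n = 0.
Thus a_{n+2} = (-n + 6) / ((n+1)(n+2)) * a_n.

Check with a_0 = 1, a_1 = 2 (apply the recurrence for n = 0, 1, 2, 3): a_0 = 1, a_1 = 2, a_2 = 3, a_3 = 5/3, a_4 = 1, a_5 = 1/4.

a_(n+2) = (-n + 6) / ((n+1)(n+2)) * a_n; check: a_0 = 1, a_1 = 2, a_2 = 3, a_3 = 5/3, a_4 = 1, a_5 = 1/4


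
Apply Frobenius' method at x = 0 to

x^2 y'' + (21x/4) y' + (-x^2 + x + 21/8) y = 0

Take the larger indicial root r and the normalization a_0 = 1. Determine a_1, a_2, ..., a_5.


Write in Frobenius form y'' + (p(x)/x) y' + (q(x)/x^2) y = 0:
  p(x) = 21/4,  q(x) = -x^2 + x + 21/8.
Indicial equation: r(r-1) + (21/4) r + (21/8) = 0 -> roots r_1 = -3/4, r_2 = -7/2.
Take r = r_1 = -3/4. Let y(x) = x^r sum_{n>=0} a_n x^n with a_0 = 1.
Substitute y = x^r sum a_n x^n and match x^{r+n}. The recurrence is
  D(n) a_n + 1 a_{n-1} - 1 a_{n-2} = 0,  where D(n) = (r+n)(r+n-1) + (21/4)(r+n) + (21/8).
  a_n = [-1 a_{n-1} + 1 a_{n-2}] / D(n).
Since the indicial polynomial factors as (r - r_1)(r - r_2), D(n) = (r_1 + n - r_1)(r_1 + n - r_2) = n(n + 11/4).
Evaluating step by step (a_0 = 1):
  n = 1: D(1) = 1(1 + 11/4) = 15/4; numerator = -1(1) = -1; a_1 = (-1)/(15/4) = -4/15
  n = 2: D(2) = 2(2 + 11/4) = 19/2; numerator = -1(-4/15) + 1(1) = 19/15; a_2 = (19/15)/(19/2) = 2/15
  n = 3: D(3) = 3(3 + 11/4) = 69/4; numerator = -1(2/15) + 1(-4/15) = -2/5; a_3 = (-2/5)/(69/4) = -8/345
  n = 4: D(4) = 4(4 + 11/4) = 27; numerator = -1(-8/345) + 1(2/15) = 18/115; a_4 = (18/115)/(27) = 2/345
  n = 5: D(5) = 5(5 + 11/4) = 155/4; numerator = -1(2/345) + 1(-8/345) = -2/69; a_5 = (-2/69)/(155/4) = -8/10695

r = -3/4; a_0 = 1; a_1 = -4/15; a_2 = 2/15; a_3 = -8/345; a_4 = 2/345; a_5 = -8/10695


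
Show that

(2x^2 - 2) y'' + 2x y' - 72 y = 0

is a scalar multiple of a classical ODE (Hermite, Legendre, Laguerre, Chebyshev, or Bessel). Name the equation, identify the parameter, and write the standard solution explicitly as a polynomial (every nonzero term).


All three coefficients share the factor -2; dividing through by -2 gives  (1 - x^2) y'' - x y' + 36 y = 0.
This matches the Chebyshev equation (1 - x^2) y'' - x y' + n^2 y = 0 (note the -x y' term, not -2x y') with n^2 = 36, so n = 6; the polynomial solution is T_6(x).
With y = sum_k a_k x^k, matching x^k gives (k+2)(k+1) a_{k+2} = (k^2 - n^2) a_k = (k - 6)(k + 6) a_k. The right side vanishes at k = 6, so the series with the parity of 6 terminates at degree 6.
Standard normalization: leading coefficient of T_n is 2^(n-1), so a_6 = 2^5 = 32. Work downward with a_k = (k+1)(k+2) a_{k+2} / ((k - 6)(k + 6)):
  a_4 = (5)(6)(32) / ((4 - 6)(4 + 6)) = 960/(-20) = -48
  a_2 = (3)(4)(-48) / ((2 - 6)(2 + 6)) = -576/(-32) = 18
  a_0 = (1)(2)(18) / ((0 - 6)(0 + 6)) = 36/(-36) = -1
Hence T_6(x) = 32 x^6 - 48 x^4 + 18 x^2 - 1.

T_6(x); series = 32 x^6 - 48 x^4 + 18 x^2 - 1


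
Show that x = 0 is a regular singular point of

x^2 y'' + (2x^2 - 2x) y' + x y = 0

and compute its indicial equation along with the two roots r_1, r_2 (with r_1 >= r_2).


Divide by x^2 to reach normal form y'' + P_1(x) y' + P_2(x) y = 0 with P_1(x) = 2 - 2/x and P_2(x) = 1/x.
x = 0 is a singular point because the y'-coefficient 2 - 2/x has a pole at x = 0 and the y-coefficient 1/x has a pole at x = 0.
It is a regular singular point because x P_1(x) = p(x) = 2x - 2 and x^2 P_2(x) = q(x) = x are polynomials, hence analytic at x = 0.
p(0) = -2,  q(0) = 0.
Indicial equation: r(r-1) + p(0) r + q(0) = 0, i.e. r^2 + (p(0) - 1) r + q(0) = 0, i.e. r^2 - 3 r = 0.
Discriminant: (-3)^2 - 4(0) = 9, so r = (3 ± 3)/2.
Solving: r_1 = 3, r_2 = 0.

indicial: r^2 - 3 r = 0; roots r_1 = 3, r_2 = 0


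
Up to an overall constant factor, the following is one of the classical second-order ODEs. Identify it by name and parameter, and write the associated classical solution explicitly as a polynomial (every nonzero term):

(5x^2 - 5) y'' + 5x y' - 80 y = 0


All three coefficients share the factor -5; dividing through by -5 gives  (1 - x^2) y'' - x y' + 16 y = 0.
This matches the Chebyshev equation (1 - x^2) y'' - x y' + n^2 y = 0 (note the -x y' term, not -2x y') with n^2 = 16, so n = 4; the polynomial solution is T_4(x).
With y = sum_k a_k x^k, matching x^k gives (k+2)(k+1) a_{k+2} = (k^2 - n^2) a_k = (k - 4)(k + 4) a_k. The right side vanishes at k = 4, so the series with the parity of 4 terminates at degree 4.
Standard normalization: leading coefficient of T_n is 2^(n-1), so a_4 = 2^3 = 8. Work downward with a_k = (k+1)(k+2) a_{k+2} / ((k - 4)(k + 4)):
  a_2 = (3)(4)(8) / ((2 - 4)(2 + 4)) = 96/(-12) = -8
  a_0 = (1)(2)(-8) / ((0 - 4)(0 + 4)) = -16/(-16) = 1
Hence T_4(x) = 8 x^4 - 8 x^2 + 1.

T_4(x); series = 8 x^4 - 8 x^2 + 1


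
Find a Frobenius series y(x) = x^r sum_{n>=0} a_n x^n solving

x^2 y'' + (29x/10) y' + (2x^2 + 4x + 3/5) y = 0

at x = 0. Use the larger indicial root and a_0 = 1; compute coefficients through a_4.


Write in Frobenius form y'' + (p(x)/x) y' + (q(x)/x^2) y = 0:
  p(x) = 29/10,  q(x) = 2x^2 + 4x + 3/5.
Indicial equation: r(r-1) + (29/10) r + (3/5) = 0 -> roots r_1 = -2/5, r_2 = -3/2.
Take r = r_1 = -2/5. Let y(x) = x^r sum_{n>=0} a_n x^n with a_0 = 1.
Substitute y = x^r sum a_n x^n and match x^{r+n}. The recurrence is
  D(n) a_n + 4 a_{n-1} + 2 a_{n-2} = 0,  where D(n) = (r+n)(r+n-1) + (29/10)(r+n) + (3/5).
  a_n = [-4 a_{n-1} - 2 a_{n-2}] / D(n).
Since the indicial polynomial factors as (r - r_1)(r - r_2), D(n) = (r_1 + n - r_1)(r_1 + n - r_2) = n(n + 11/10).
Evaluating step by step (a_0 = 1):
  n = 1: D(1) = 1(1 + 11/10) = 21/10; numerator = -4(1) = -4; a_1 = (-4)/(21/10) = -40/21
  n = 2: D(2) = 2(2 + 11/10) = 31/5; numerator = -4(-40/21) - 2(1) = 118/21; a_2 = (118/21)/(31/5) = 590/651
  n = 3: D(3) = 3(3 + 11/10) = 123/10; numerator = -4(590/651) - 2(-40/21) = 40/217; a_3 = (40/217)/(123/10) = 400/26691
  n = 4: D(4) = 4(4 + 11/10) = 102/5; numerator = -4(400/26691) - 2(590/651) = -2380/1271; a_4 = (-2380/1271)/(102/5) = -350/3813

r = -2/5; a_0 = 1; a_1 = -40/21; a_2 = 590/651; a_3 = 400/26691; a_4 = -350/3813


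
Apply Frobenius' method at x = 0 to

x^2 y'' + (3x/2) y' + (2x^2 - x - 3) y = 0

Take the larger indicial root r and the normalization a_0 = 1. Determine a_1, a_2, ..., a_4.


Write in Frobenius form y'' + (p(x)/x) y' + (q(x)/x^2) y = 0:
  p(x) = 3/2,  q(x) = 2x^2 - x - 3.
Indicial equation: r(r-1) + (3/2) r + (-3) = 0 -> roots r_1 = 3/2, r_2 = -2.
Take r = r_1 = 3/2. Let y(x) = x^r sum_{n>=0} a_n x^n with a_0 = 1.
Substitute y = x^r sum a_n x^n and match x^{r+n}. The recurrence is
  D(n) a_n - 1 a_{n-1} + 2 a_{n-2} = 0,  where D(n) = (r+n)(r+n-1) + (3/2)(r+n) + (-3).
  a_n = [1 a_{n-1} - 2 a_{n-2}] / D(n).
Since the indicial polynomial factors as (r - r_1)(r - r_2), D(n) = (r_1 + n - r_1)(r_1 + n - r_2) = n(n + 7/2).
Evaluating step by step (a_0 = 1):
  n = 1: D(1) = 1(1 + 7/2) = 9/2; numerator = 1(1) = 1; a_1 = (1)/(9/2) = 2/9
  n = 2: D(2) = 2(2 + 7/2) = 11; numerator = 1(2/9) - 2(1) = -16/9; a_2 = (-16/9)/(11) = -16/99
  n = 3: D(3) = 3(3 + 7/2) = 39/2; numerator = 1(-16/99) - 2(2/9) = -20/33; a_3 = (-20/33)/(39/2) = -40/1287
  n = 4: D(4) = 4(4 + 7/2) = 30; numerator = 1(-40/1287) - 2(-16/99) = 376/1287; a_4 = (376/1287)/(30) = 188/19305

r = 3/2; a_0 = 1; a_1 = 2/9; a_2 = -16/99; a_3 = -40/1287; a_4 = 188/19305


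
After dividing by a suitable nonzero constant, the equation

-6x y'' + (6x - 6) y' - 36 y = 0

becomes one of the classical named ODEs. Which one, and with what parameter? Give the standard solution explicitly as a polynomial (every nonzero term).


All three coefficients share the factor -6; dividing through by -6 gives  x y'' + (1 - x) y' + 6 y = 0.
This matches the Laguerre equation x y'' + (1 - x) y' + n y = 0 with n = 6; the polynomial solution is L_6(x).
With y = sum_k a_k x^k, matching x^k gives (k+1)k a_{k+1} + (k+1) a_{k+1} - k a_k + n a_k = 0, i.e. (k+1)^2 a_{k+1} = (k - n) a_k = (k - 6) a_k. The right side vanishes at k = 6, so the series terminates at degree 6.
Standard normalization L_n(0) = 1 gives a_0 = 1. Work upward with a_{k+1} = (k - 6) a_k / (k+1)^2:
  a_1 = (0 - 6)(1) / 1^2 = -6/1 = -6
  a_2 = (1 - 6)(-6) / 2^2 = 30/4 = 15/2
  a_3 = (2 - 6)(15/2) / 3^2 = -30/9 = -10/3
  a_4 = (3 - 6)(-10/3) / 4^2 = 10/16 = 5/8
  a_5 = (4 - 6)(5/8) / 5^2 = (-5/4)/25 = -1/20
  a_6 = (5 - 6)(-1/20) / 6^2 = (1/20)/36 = 1/720
Hence L_6(x) = x^6/720 - x^5/20 + 5 x^4/8 - 10 x^3/3 + 15 x^2/2 - 6 x + 1.

L_6(x); series = x^6/720 - x^5/20 + 5 x^4/8 - 10 x^3/3 + 15 x^2/2 - 6 x + 1


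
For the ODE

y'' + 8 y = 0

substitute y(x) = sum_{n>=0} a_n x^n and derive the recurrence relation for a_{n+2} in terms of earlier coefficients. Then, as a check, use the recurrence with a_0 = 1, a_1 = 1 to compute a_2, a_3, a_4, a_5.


Substitute y = sum_n a_n x^n into y'' + (const) y = 0.
y''(x) = sum_{n>=0} (n+2)(n+1) a_{n+2} x^n.
The ODE becomes sum_n [(n+2)(n+1) a_{n+2} + 8 a_n] x^n = 0.
Setting each coefficient to zero gives the recurrence:
  (n+2)(n+1) a_{n+2} + 8 a_n = 0,
  a_{n+2} = -8 / ((n+1)(n+2)) a_n.

Check with a_0 = 1, a_1 = 1 (apply the recurrence for n = 0, 1, 2, 3): a_0 = 1, a_1 = 1, a_2 = -4, a_3 = -4/3, a_4 = 8/3, a_5 = 8/15.

a_{n+2} = -8/((n+1)(n+2)) * a_n; check: a_0 = 1, a_1 = 1, a_2 = -4, a_3 = -4/3, a_4 = 8/3, a_5 = 8/15


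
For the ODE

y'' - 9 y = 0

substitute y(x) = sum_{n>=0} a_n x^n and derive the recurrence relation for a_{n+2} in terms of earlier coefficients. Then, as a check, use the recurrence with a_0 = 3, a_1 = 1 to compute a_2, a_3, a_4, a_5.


Substitute y = sum_n a_n x^n into y'' + (const) y = 0.
y''(x) = sum_{n>=0} (n+2)(n+1) a_{n+2} x^n.
The ODE becomes sum_n [(n+2)(n+1) a_{n+2} - 9 a_n] x^n = 0.
Setting each coefficient to zero gives the recurrence:
  (n+2)(n+1) a_{n+2} - 9 a_n = 0,
  a_{n+2} = 9 / ((n+1)(n+2)) a_n.

Check with a_0 = 3, a_1 = 1 (apply the recurrence for n = 0, 1, 2, 3): a_0 = 3, a_1 = 1, a_2 = 27/2, a_3 = 3/2, a_4 = 81/8, a_5 = 27/40.

a_{n+2} = 9/((n+1)(n+2)) * a_n; check: a_0 = 3, a_1 = 1, a_2 = 27/2, a_3 = 3/2, a_4 = 81/8, a_5 = 27/40


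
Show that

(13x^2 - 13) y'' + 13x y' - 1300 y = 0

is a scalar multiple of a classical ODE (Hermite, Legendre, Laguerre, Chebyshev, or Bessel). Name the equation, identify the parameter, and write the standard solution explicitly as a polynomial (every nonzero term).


All three coefficients share the factor -13; dividing through by -13 gives  (1 - x^2) y'' - x y' + 100 y = 0.
This matches the Chebyshev equation (1 - x^2) y'' - x y' + n^2 y = 0 (note the -x y' term, not -2x y') with n^2 = 100, so n = 10; the polynomial solution is T_10(x).
With y = sum_k a_k x^k, matching x^k gives (k+2)(k+1) a_{k+2} = (k^2 - n^2) a_k = (k - 10)(k + 10) a_k. The right side vanishes at k = 10, so the series with the parity of 10 terminates at degree 10.
Standard normalization: leading coefficient of T_n is 2^(n-1), so a_10 = 2^9 = 512. Work downward with a_k = (k+1)(k+2) a_{k+2} / ((k - 10)(k + 10)):
  a_8 = (9)(10)(512) / ((8 - 10)(8 + 10)) = 46080/(-36) = -1280
  a_6 = (7)(8)(-1280) / ((6 - 10)(6 + 10)) = -71680/(-64) = 1120
  a_4 = (5)(6)(1120) / ((4 - 10)(4 + 10)) = 33600/(-84) = -400
  a_2 = (3)(4)(-400) / ((2 - 10)(2 + 10)) = -4800/(-96) = 50
  a_0 = (1)(2)(50) / ((0 - 10)(0 + 10)) = 100/(-100) = -1
Hence T_10(x) = 512 x^10 - 1280 x^8 + 1120 x^6 - 400 x^4 + 50 x^2 - 1.

T_10(x); series = 512 x^10 - 1280 x^8 + 1120 x^6 - 400 x^4 + 50 x^2 - 1


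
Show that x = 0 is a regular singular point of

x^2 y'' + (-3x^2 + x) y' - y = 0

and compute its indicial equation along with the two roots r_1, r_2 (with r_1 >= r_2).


Divide by x^2 to reach normal form y'' + P_1(x) y' + P_2(x) y = 0 with P_1(x) = -3 + 1/x and P_2(x) = -1/x^2.
x = 0 is a singular point because the y'-coefficient -3 + 1/x has a pole at x = 0 and the y-coefficient -1/x^2 has a pole at x = 0.
It is a regular singular point because x P_1(x) = p(x) = 1 - 3x and x^2 P_2(x) = q(x) = -1 are polynomials, hence analytic at x = 0.
p(0) = 1,  q(0) = -1.
Indicial equation: r(r-1) + p(0) r + q(0) = 0, i.e. r^2 + (p(0) - 1) r + q(0) = 0, i.e. r^2 - 1 = 0.
Discriminant: (0)^2 - 4(-1) = 4, so r = (0 ± 2)/2.
Solving: r_1 = 1, r_2 = -1.

indicial: r^2 - 1 = 0; roots r_1 = 1, r_2 = -1


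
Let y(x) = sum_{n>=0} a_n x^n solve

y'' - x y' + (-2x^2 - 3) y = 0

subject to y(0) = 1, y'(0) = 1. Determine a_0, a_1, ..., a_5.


Ansatz: y(x) = sum_{n>=0} a_n x^n, so y'(x) = sum_{n>=1} n a_n x^(n-1) and y''(x) = sum_{n>=2} n(n-1) a_n x^(n-2).
Substitute into P(x) y'' + Q(x) y' + R(x) y = 0 with P(x) = 1, Q(x) = -x, R(x) = -2x^2 - 3, and match powers of x.
Initial conditions: a_0 = 1, a_1 = 1.
Setting the coefficient of each power of x to zero and solving order by order (substituting the coefficients already found):
  x^0: 2 a_2 - 3 a_0 = 0  ->  2 a_2 = 3 a_0 = 3  ->  a_2 = 3/2
  x^1: 6 a_3 - 4 a_1 = 0  ->  6 a_3 = 4 a_1 = 4  ->  a_3 = 2/3
  x^2: 12 a_4 - 5 a_2 - 2 a_0 = 0  ->  12 a_4 = 5 a_2 + 2 a_0 = 19/2  ->  a_4 = 19/24
  x^3: 20 a_5 - 6 a_3 - 2 a_1 = 0  ->  20 a_5 = 6 a_3 + 2 a_1 = 6  ->  a_5 = 3/10
Truncated series: y(x) = 1 + x + (3/2) x^2 + (2/3) x^3 + (19/24) x^4 + (3/10) x^5 + O(x^6).

a_0 = 1; a_1 = 1; a_2 = 3/2; a_3 = 2/3; a_4 = 19/24; a_5 = 3/10


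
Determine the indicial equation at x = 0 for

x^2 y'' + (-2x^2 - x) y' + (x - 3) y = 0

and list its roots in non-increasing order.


Divide by x^2 to reach normal form y'' + P_1(x) y' + P_2(x) y = 0 with P_1(x) = -2 - 1/x and P_2(x) = 1/x - 3/x^2.
x = 0 is a singular point because the y'-coefficient -2 - 1/x has a pole at x = 0 and the y-coefficient 1/x - 3/x^2 has a pole at x = 0.
It is a regular singular point because x P_1(x) = p(x) = -2x - 1 and x^2 P_2(x) = q(x) = x - 3 are polynomials, hence analytic at x = 0.
p(0) = -1,  q(0) = -3.
Indicial equation: r(r-1) + p(0) r + q(0) = 0, i.e. r^2 + (p(0) - 1) r + q(0) = 0, i.e. r^2 - 2 r - 3 = 0.
Discriminant: (-2)^2 - 4(-3) = 16, so r = (2 ± 4)/2.
Solving: r_1 = 3, r_2 = -1.

indicial: r^2 - 2 r - 3 = 0; roots r_1 = 3, r_2 = -1


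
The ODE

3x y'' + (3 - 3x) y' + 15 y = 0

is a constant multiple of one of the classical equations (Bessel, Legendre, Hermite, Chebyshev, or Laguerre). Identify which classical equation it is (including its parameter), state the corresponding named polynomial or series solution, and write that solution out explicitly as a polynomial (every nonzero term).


All three coefficients share the factor 3; dividing through by 3 gives  x y'' + (1 - x) y' + 5 y = 0.
This matches the Laguerre equation x y'' + (1 - x) y' + n y = 0 with n = 5; the polynomial solution is L_5(x).
With y = sum_k a_k x^k, matching x^k gives (k+1)k a_{k+1} + (k+1) a_{k+1} - k a_k + n a_k = 0, i.e. (k+1)^2 a_{k+1} = (k - n) a_k = (k - 5) a_k. The right side vanishes at k = 5, so the series terminates at degree 5.
Standard normalization L_n(0) = 1 gives a_0 = 1. Work upward with a_{k+1} = (k - 5) a_k / (k+1)^2:
  a_1 = (0 - 5)(1) / 1^2 = -5/1 = -5
  a_2 = (1 - 5)(-5) / 2^2 = 20/4 = 5
  a_3 = (2 - 5)(5) / 3^2 = -15/9 = -5/3
  a_4 = (3 - 5)(-5/3) / 4^2 = (10/3)/16 = 5/24
  a_5 = (4 - 5)(5/24) / 5^2 = (-5/24)/25 = -1/120
Hence L_5(x) = -x^5/120 + 5 x^4/24 - 5 x^3/3 + 5 x^2 - 5 x + 1.

L_5(x); series = -x^5/120 + 5 x^4/24 - 5 x^3/3 + 5 x^2 - 5 x + 1


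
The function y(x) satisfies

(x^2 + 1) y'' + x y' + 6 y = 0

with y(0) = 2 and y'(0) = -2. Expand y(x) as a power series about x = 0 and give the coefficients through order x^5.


Ansatz: y(x) = sum_{n>=0} a_n x^n, so y'(x) = sum_{n>=1} n a_n x^(n-1) and y''(x) = sum_{n>=2} n(n-1) a_n x^(n-2).
Substitute into P(x) y'' + Q(x) y' + R(x) y = 0 with P(x) = x^2 + 1, Q(x) = x, R(x) = 6, and match powers of x.
Initial conditions: a_0 = 2, a_1 = -2.
Setting the coefficient of each power of x to zero and solving order by order (substituting the coefficients already found):
  x^0: 2 a_2 + 6 a_0 = 0  ->  2 a_2 = -6 a_0 = -12  ->  a_2 = -6
  x^1: 6 a_3 + 7 a_1 = 0  ->  6 a_3 = -7 a_1 = 14  ->  a_3 = 7/3
  x^2: 12 a_4 + 10 a_2 = 0  ->  12 a_4 = -10 a_2 = 60  ->  a_4 = 5
  x^3: 20 a_5 + 15 a_3 = 0  ->  20 a_5 = -15 a_3 = -35  ->  a_5 = -7/4
Truncated series: y(x) = 2 - 2 x - 6 x^2 + (7/3) x^3 + 5 x^4 - (7/4) x^5 + O(x^6).

a_0 = 2; a_1 = -2; a_2 = -6; a_3 = 7/3; a_4 = 5; a_5 = -7/4


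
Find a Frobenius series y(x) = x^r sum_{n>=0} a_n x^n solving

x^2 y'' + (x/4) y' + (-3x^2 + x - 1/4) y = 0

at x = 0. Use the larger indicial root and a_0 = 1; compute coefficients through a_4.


Write in Frobenius form y'' + (p(x)/x) y' + (q(x)/x^2) y = 0:
  p(x) = 1/4,  q(x) = -3x^2 + x - 1/4.
Indicial equation: r(r-1) + (1/4) r + (-1/4) = 0 -> roots r_1 = 1, r_2 = -1/4.
Take r = r_1 = 1. Let y(x) = x^r sum_{n>=0} a_n x^n with a_0 = 1.
Substitute y = x^r sum a_n x^n and match x^{r+n}. The recurrence is
  D(n) a_n + 1 a_{n-1} - 3 a_{n-2} = 0,  where D(n) = (r+n)(r+n-1) + (1/4)(r+n) + (-1/4).
  a_n = [-1 a_{n-1} + 3 a_{n-2}] / D(n).
Since the indicial polynomial factors as (r - r_1)(r - r_2), D(n) = (r_1 + n - r_1)(r_1 + n - r_2) = n(n + 5/4).
Evaluating step by step (a_0 = 1):
  n = 1: D(1) = 1(1 + 5/4) = 9/4; numerator = -1(1) = -1; a_1 = (-1)/(9/4) = -4/9
  n = 2: D(2) = 2(2 + 5/4) = 13/2; numerator = -1(-4/9) + 3(1) = 31/9; a_2 = (31/9)/(13/2) = 62/117
  n = 3: D(3) = 3(3 + 5/4) = 51/4; numerator = -1(62/117) + 3(-4/9) = -218/117; a_3 = (-218/117)/(51/4) = -872/5967
  n = 4: D(4) = 4(4 + 5/4) = 21; numerator = -1(-872/5967) + 3(62/117) = 10358/5967; a_4 = (10358/5967)/(21) = 10358/125307

r = 1; a_0 = 1; a_1 = -4/9; a_2 = 62/117; a_3 = -872/5967; a_4 = 10358/125307


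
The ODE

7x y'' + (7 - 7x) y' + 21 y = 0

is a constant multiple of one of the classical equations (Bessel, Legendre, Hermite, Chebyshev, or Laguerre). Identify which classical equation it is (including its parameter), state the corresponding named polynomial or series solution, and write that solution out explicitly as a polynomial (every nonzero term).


All three coefficients share the factor 7; dividing through by 7 gives  x y'' + (1 - x) y' + 3 y = 0.
This matches the Laguerre equation x y'' + (1 - x) y' + n y = 0 with n = 3; the polynomial solution is L_3(x).
With y = sum_k a_k x^k, matching x^k gives (k+1)k a_{k+1} + (k+1) a_{k+1} - k a_k + n a_k = 0, i.e. (k+1)^2 a_{k+1} = (k - n) a_k = (k - 3) a_k. The right side vanishes at k = 3, so the series terminates at degree 3.
Standard normalization L_n(0) = 1 gives a_0 = 1. Work upward with a_{k+1} = (k - 3) a_k / (k+1)^2:
  a_1 = (0 - 3)(1) / 1^2 = -3/1 = -3
  a_2 = (1 - 3)(-3) / 2^2 = 6/4 = 3/2
  a_3 = (2 - 3)(3/2) / 3^2 = (-3/2)/9 = -1/6
Hence L_3(x) = -x^3/6 + 3 x^2/2 - 3 x + 1.

L_3(x); series = -x^3/6 + 3 x^2/2 - 3 x + 1


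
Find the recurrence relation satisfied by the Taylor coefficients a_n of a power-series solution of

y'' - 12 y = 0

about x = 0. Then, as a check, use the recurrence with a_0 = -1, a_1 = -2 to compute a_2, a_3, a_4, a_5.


Substitute y = sum_n a_n x^n into y'' + (const) y = 0.
y''(x) = sum_{n>=0} (n+2)(n+1) a_{n+2} x^n.
The ODE becomes sum_n [(n+2)(n+1) a_{n+2} - 12 a_n] x^n = 0.
Setting each coefficient to zero gives the recurrence:
  (n+2)(n+1) a_{n+2} - 12 a_n = 0,
  a_{n+2} = 12 / ((n+1)(n+2)) a_n.

Check with a_0 = -1, a_1 = -2 (apply the recurrence for n = 0, 1, 2, 3): a_0 = -1, a_1 = -2, a_2 = -6, a_3 = -4, a_4 = -6, a_5 = -12/5.

a_{n+2} = 12/((n+1)(n+2)) * a_n; check: a_0 = -1, a_1 = -2, a_2 = -6, a_3 = -4, a_4 = -6, a_5 = -12/5


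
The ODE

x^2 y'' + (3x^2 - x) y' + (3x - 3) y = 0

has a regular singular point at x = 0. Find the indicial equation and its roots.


Divide by x^2 to reach normal form y'' + P_1(x) y' + P_2(x) y = 0 with P_1(x) = 3 - 1/x and P_2(x) = 3/x - 3/x^2.
x = 0 is a singular point because the y'-coefficient 3 - 1/x has a pole at x = 0 and the y-coefficient 3/x - 3/x^2 has a pole at x = 0.
It is a regular singular point because x P_1(x) = p(x) = 3x - 1 and x^2 P_2(x) = q(x) = 3x - 3 are polynomials, hence analytic at x = 0.
p(0) = -1,  q(0) = -3.
Indicial equation: r(r-1) + p(0) r + q(0) = 0, i.e. r^2 + (p(0) - 1) r + q(0) = 0, i.e. r^2 - 2 r - 3 = 0.
Discriminant: (-2)^2 - 4(-3) = 16, so r = (2 ± 4)/2.
Solving: r_1 = 3, r_2 = -1.

indicial: r^2 - 2 r - 3 = 0; roots r_1 = 3, r_2 = -1
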